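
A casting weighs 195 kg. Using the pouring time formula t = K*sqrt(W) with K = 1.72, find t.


Formula: t = K * sqrt(W)
sqrt(W) = sqrt(195) = 13.96424
t = 1.72 * 13.96424 = 24.0185 s

24.0185 s


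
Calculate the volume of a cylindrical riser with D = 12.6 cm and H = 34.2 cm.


Formula: V = pi * (D/2)^2 * H  (cylinder volume)
Radius = D/2 = 12.6/2 = 6.3 cm
V = pi * 6.3^2 * 34.2 = 4264.3916 cm^3

4264.3916 cm^3


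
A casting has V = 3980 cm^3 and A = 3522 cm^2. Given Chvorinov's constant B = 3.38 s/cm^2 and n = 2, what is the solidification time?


Formula: t_s = B * (V/A)^n  (Chvorinov's rule, n=2)
Modulus M = V/A = 3980/3522 = 1.130040 cm
M^2 = 1.130040^2 = 1.276990 cm^2
t_s = 3.38 * 1.276990 = 4.3162 s


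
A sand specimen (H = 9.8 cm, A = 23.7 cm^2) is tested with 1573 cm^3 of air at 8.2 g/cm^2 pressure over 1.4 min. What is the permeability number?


Formula: Permeability Number P = (V * H) / (p * A * t)
Numerator: V * H = 1573 * 9.8 = 15415.4
Denominator: p * A * t = 8.2 * 23.7 * 1.4 = 272.076
P = 15415.4 / 272.076 = 56.6584


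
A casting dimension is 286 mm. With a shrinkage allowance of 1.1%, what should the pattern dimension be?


Formula: L_pattern = L_casting * (1 + shrinkage_rate/100)
Shrinkage factor = 1 + 1.1/100 = 1.011
L_pattern = 286 mm * 1.011 = 289.1460 mm

Answer: 289.1460 mm


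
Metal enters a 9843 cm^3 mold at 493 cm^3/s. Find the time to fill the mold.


Formula: t_fill = V_mold / Q_flow
t = 9843 cm^3 / 493 cm^3/s = 19.9655 s

Final answer: 19.9655 s


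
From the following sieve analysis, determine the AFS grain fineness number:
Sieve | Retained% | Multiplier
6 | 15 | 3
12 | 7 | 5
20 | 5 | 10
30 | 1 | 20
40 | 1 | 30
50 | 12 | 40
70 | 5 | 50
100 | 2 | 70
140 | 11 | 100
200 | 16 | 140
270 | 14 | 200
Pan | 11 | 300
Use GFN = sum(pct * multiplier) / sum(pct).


Formula: GFN = sum(pct * multiplier) / sum(pct)
sum(pct * multiplier) = 10490
sum(pct) = 100
GFN = 10490 / 100 = 104.90


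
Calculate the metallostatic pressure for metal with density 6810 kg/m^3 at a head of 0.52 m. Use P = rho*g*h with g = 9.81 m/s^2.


Formula: P = rho * g * h
rho * g = 6810 * 9.81 = 66806.1 N/m^3
P = 66806.1 * 0.52 = 34739.1720 Pa

34739.1720 Pa


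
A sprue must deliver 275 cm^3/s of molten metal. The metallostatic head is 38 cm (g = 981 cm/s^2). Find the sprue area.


Formula: v = sqrt(2*g*h), A = Q/v
Velocity: v = sqrt(2 * 981 * 38) = sqrt(74556) = 273.0494 cm/s
Sprue area: A = Q / v = 275 / 273.0494 = 1.0071 cm^2


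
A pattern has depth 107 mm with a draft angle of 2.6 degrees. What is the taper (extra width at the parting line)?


Formula: taper = depth * tan(draft_angle)
tan(2.6 deg) = 0.0454097
taper = 107 mm * 0.0454097 = 4.8588 mm

4.8588 mm


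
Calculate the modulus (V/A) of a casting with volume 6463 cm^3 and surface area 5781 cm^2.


Formula: Casting Modulus M = V / A
M = 6463 cm^3 / 5781 cm^2 = 1.1180 cm

Answer: 1.1180 cm


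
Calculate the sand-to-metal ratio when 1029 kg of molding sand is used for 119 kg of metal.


Formula: Sand-to-Metal Ratio = W_sand / W_metal
Ratio = 1029 kg / 119 kg = 8.6471

Answer: 8.6471


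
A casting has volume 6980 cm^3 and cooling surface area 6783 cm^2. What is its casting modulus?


Formula: Casting Modulus M = V / A
M = 6980 cm^3 / 6783 cm^2 = 1.0290 cm


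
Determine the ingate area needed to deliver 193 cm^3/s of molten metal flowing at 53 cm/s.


Formula: A_ingate = Q / v  (continuity equation)
A = 193 cm^3/s / 53 cm/s = 3.6415 cm^2

Final answer: 3.6415 cm^2


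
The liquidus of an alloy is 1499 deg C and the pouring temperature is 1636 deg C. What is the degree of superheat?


Formula: Superheat = T_pour - T_melt
Superheat = 1636 - 1499 = 137 deg C

137 deg C


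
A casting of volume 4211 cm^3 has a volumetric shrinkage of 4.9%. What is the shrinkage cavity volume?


Formula: V_shrink = V_casting * shrinkage_pct / 100
V_shrink = 4211 cm^3 * 4.9 / 100 = 206.3390 cm^3


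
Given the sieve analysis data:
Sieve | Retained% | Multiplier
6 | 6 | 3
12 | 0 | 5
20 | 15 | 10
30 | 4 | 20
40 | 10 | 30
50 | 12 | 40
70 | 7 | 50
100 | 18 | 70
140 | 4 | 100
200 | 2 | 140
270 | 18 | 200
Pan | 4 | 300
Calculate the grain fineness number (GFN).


Formula: GFN = sum(pct * multiplier) / sum(pct)
sum(pct * multiplier) = 8118
sum(pct) = 100
GFN = 8118 / 100 = 81.18

81.18


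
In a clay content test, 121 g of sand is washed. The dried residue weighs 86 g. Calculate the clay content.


Formula: Clay% = (W_total - W_washed) / W_total * 100
Clay mass = 121 - 86 = 35 g
Clay% = 35 / 121 * 100 = 28.9256%

Final answer: 28.9256%


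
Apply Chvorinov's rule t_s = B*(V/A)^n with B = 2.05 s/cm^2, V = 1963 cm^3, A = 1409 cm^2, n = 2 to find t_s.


Formula: t_s = B * (V/A)^n  (Chvorinov's rule, n=2)
Modulus M = V/A = 1963/1409 = 1.393187 cm
M^2 = 1.393187^2 = 1.940970 cm^2
t_s = 2.05 * 1.940970 = 3.9790 s

Final answer: 3.9790 s


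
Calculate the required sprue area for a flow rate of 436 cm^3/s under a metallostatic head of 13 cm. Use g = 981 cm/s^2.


Formula: v = sqrt(2*g*h), A = Q/v
Velocity: v = sqrt(2 * 981 * 13) = sqrt(25506) = 159.7060 cm/s
Sprue area: A = Q / v = 436 / 159.7060 = 2.7300 cm^2

Answer: 2.7300 cm^2


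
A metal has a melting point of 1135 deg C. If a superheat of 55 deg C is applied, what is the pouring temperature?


Formula: T_pour = T_melt + Superheat
T_pour = 1135 + 55 = 1190 deg C


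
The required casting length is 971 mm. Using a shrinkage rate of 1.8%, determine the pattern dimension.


Formula: L_pattern = L_casting * (1 + shrinkage_rate/100)
Shrinkage factor = 1 + 1.8/100 = 1.018
L_pattern = 971 mm * 1.018 = 988.4780 mm


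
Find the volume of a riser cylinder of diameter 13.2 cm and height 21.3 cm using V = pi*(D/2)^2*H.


Formula: V = pi * (D/2)^2 * H  (cylinder volume)
Radius = D/2 = 13.2/2 = 6.6 cm
V = pi * 6.6^2 * 21.3 = 2914.8576 cm^3

Final answer: 2914.8576 cm^3


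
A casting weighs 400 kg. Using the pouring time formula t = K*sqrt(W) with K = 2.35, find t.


Formula: t = K * sqrt(W)
sqrt(W) = sqrt(400) = 20.00000
t = 2.35 * 20.00000 = 47.0000 s

Final answer: 47.0000 s


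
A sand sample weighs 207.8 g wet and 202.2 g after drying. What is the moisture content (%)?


Formula: MC = (W_wet - W_dry) / W_wet * 100
Water mass = 207.8 - 202.2 = 5.6 g
MC = 5.6 / 207.8 * 100 = 2.6949%


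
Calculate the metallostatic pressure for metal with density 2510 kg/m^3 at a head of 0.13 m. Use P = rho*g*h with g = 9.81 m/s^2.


Formula: P = rho * g * h
rho * g = 2510 * 9.81 = 24623.1 N/m^3
P = 24623.1 * 0.13 = 3201.0030 Pa

3201.0030 Pa


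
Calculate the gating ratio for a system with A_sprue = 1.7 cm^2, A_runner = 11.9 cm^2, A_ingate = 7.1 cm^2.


Sprue:Runner:Ingate = 1 : 11.9/1.7 : 7.1/1.7 = 1:7.00:4.18


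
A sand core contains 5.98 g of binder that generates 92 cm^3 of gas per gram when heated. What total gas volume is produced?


Formula: V_gas = W_binder * gas_evolution_rate
V = 5.98 g * 92 cm^3/g = 550.1600 cm^3

550.1600 cm^3


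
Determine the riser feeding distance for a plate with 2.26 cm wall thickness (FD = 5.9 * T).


Formula: FD = 5.9 * T  (riser feeding-distance rule)
FD = 5.9 * 2.26 cm = 13.3340 cm

Final answer: 13.3340 cm


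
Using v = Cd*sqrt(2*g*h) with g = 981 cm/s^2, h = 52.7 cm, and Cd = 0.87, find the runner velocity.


Formula: v = Cd * sqrt(2 * g * h)  (Torricelli with discharge coefficient)
2*g*h = 2 * 981 * 52.7 = 103397.4 cm^2/s^2
sqrt(103397.4) = 321.55466 cm/s
v = 0.87 * 321.55466 = 279.7526 cm/s

Final answer: 279.7526 cm/s


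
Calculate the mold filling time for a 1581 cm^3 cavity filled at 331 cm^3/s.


Formula: t_fill = V_mold / Q_flow
t = 1581 cm^3 / 331 cm^3/s = 4.7764 s

Final answer: 4.7764 s


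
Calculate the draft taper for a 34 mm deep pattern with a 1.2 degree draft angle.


Formula: taper = depth * tan(draft_angle)
tan(1.2 deg) = 0.0209470
taper = 34 mm * 0.0209470 = 0.7122 mm


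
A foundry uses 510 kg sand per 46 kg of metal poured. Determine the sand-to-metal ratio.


Formula: Sand-to-Metal Ratio = W_sand / W_metal
Ratio = 510 kg / 46 kg = 11.0870

11.0870


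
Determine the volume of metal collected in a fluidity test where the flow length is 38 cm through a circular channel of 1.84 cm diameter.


Formula: V = pi * (d/2)^2 * L  (cylinder volume)
Radius = 1.84/2 = 0.92 cm
V = pi * 0.92^2 * 38 = 101.0437 cm^3

Answer: 101.0437 cm^3


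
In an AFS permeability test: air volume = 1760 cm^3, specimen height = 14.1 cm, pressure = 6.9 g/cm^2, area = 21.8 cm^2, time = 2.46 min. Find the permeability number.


Formula: Permeability Number P = (V * H) / (p * A * t)
Numerator: V * H = 1760 * 14.1 = 24816.0
Denominator: p * A * t = 6.9 * 21.8 * 2.46 = 370.0332
P = 24816.0 / 370.0332 = 67.0643

Answer: 67.0643


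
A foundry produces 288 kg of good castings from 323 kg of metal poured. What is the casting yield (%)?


Formula: Casting Yield = (W_good / W_total) * 100
Yield = (288 kg / 323 kg) * 100 = 89.1641%

Answer: 89.1641%


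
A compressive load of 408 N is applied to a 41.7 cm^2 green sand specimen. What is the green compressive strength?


Formula: Compressive Strength = Force / Area
Strength = 408 N / 41.7 cm^2 = 9.7842 N/cm^2

9.7842 N/cm^2


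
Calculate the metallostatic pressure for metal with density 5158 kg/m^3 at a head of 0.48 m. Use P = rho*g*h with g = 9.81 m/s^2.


Formula: P = rho * g * h
rho * g = 5158 * 9.81 = 50599.98 N/m^3
P = 50599.98 * 0.48 = 24287.9904 Pa


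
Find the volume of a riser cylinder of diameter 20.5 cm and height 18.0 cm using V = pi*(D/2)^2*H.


Formula: V = pi * (D/2)^2 * H  (cylinder volume)
Radius = D/2 = 20.5/2 = 10.25 cm
V = pi * 10.25^2 * 18.0 = 5941.1444 cm^3


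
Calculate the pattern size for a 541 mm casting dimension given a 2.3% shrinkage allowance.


Formula: L_pattern = L_casting * (1 + shrinkage_rate/100)
Shrinkage factor = 1 + 2.3/100 = 1.023
L_pattern = 541 mm * 1.023 = 553.4430 mm

553.4430 mm


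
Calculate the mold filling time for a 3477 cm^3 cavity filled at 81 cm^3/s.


Formula: t_fill = V_mold / Q_flow
t = 3477 cm^3 / 81 cm^3/s = 42.9259 s

42.9259 s


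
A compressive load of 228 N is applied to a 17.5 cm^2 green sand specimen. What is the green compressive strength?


Formula: Compressive Strength = Force / Area
Strength = 228 N / 17.5 cm^2 = 13.0286 N/cm^2


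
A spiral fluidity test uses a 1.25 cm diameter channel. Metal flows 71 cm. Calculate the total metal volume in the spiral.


Formula: V = pi * (d/2)^2 * L  (cylinder volume)
Radius = 1.25/2 = 0.625 cm
V = pi * 0.625^2 * 71 = 87.1301 cm^3

Final answer: 87.1301 cm^3


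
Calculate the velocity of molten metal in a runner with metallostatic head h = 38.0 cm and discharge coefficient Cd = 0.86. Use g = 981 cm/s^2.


Formula: v = Cd * sqrt(2 * g * h)  (Torricelli with discharge coefficient)
2*g*h = 2 * 981 * 38.0 = 74556.0 cm^2/s^2
sqrt(74556.0) = 273.04945 cm/s
v = 0.86 * 273.04945 = 234.8225 cm/s

Final answer: 234.8225 cm/s


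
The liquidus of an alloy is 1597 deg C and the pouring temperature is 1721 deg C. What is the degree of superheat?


Formula: Superheat = T_pour - T_melt
Superheat = 1721 - 1597 = 124 deg C

Answer: 124 deg C


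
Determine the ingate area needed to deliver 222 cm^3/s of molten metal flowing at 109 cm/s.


Formula: A_ingate = Q / v  (continuity equation)
A = 222 cm^3/s / 109 cm/s = 2.0367 cm^2

2.0367 cm^2


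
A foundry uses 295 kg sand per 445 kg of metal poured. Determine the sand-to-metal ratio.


Formula: Sand-to-Metal Ratio = W_sand / W_metal
Ratio = 295 kg / 445 kg = 0.6629

Final answer: 0.6629


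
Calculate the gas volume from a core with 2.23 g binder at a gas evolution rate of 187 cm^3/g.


Formula: V_gas = W_binder * gas_evolution_rate
V = 2.23 g * 187 cm^3/g = 417.0100 cm^3

Answer: 417.0100 cm^3


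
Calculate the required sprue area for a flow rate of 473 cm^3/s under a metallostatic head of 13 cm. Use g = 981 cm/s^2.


Formula: v = sqrt(2*g*h), A = Q/v
Velocity: v = sqrt(2 * 981 * 13) = sqrt(25506) = 159.7060 cm/s
Sprue area: A = Q / v = 473 / 159.7060 = 2.9617 cm^2

2.9617 cm^2


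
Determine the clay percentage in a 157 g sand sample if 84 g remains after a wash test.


Formula: Clay% = (W_total - W_washed) / W_total * 100
Clay mass = 157 - 84 = 73 g
Clay% = 73 / 157 * 100 = 46.4968%


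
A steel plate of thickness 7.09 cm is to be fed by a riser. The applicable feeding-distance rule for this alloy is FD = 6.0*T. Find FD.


Formula: FD = 6.0 * T  (riser feeding-distance rule)
FD = 6.0 * 7.09 cm = 42.5400 cm

Answer: 42.5400 cm


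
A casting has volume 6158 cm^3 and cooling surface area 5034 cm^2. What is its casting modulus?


Formula: Casting Modulus M = V / A
M = 6158 cm^3 / 5034 cm^2 = 1.2233 cm


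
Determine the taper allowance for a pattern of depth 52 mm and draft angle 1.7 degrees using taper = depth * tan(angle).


Formula: taper = depth * tan(draft_angle)
tan(1.7 deg) = 0.0296793
taper = 52 mm * 0.0296793 = 1.5433 mm


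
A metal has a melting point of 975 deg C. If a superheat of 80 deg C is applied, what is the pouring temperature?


Formula: T_pour = T_melt + Superheat
T_pour = 975 + 80 = 1055 deg C

Final answer: 1055 deg C


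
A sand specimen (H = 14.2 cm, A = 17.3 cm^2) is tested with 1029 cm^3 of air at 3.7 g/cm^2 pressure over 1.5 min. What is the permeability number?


Formula: Permeability Number P = (V * H) / (p * A * t)
Numerator: V * H = 1029 * 14.2 = 14611.8
Denominator: p * A * t = 3.7 * 17.3 * 1.5 = 96.015
P = 14611.8 / 96.015 = 152.1825

152.1825


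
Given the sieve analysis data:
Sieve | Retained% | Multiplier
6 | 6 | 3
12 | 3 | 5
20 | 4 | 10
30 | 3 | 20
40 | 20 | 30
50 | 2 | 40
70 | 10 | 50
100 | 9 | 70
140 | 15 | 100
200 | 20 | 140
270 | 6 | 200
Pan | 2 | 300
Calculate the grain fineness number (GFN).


Formula: GFN = sum(pct * multiplier) / sum(pct)
sum(pct * multiplier) = 8043
sum(pct) = 100
GFN = 8043 / 100 = 80.43


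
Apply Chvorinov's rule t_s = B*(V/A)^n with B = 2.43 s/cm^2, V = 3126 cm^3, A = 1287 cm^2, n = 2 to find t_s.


Formula: t_s = B * (V/A)^n  (Chvorinov's rule, n=2)
Modulus M = V/A = 3126/1287 = 2.428904 cm
M^2 = 2.428904^2 = 5.899575 cm^2
t_s = 2.43 * 5.899575 = 14.3360 s

Answer: 14.3360 s


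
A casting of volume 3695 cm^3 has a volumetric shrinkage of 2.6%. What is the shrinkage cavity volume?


Formula: V_shrink = V_casting * shrinkage_pct / 100
V_shrink = 3695 cm^3 * 2.6 / 100 = 96.0700 cm^3

Final answer: 96.0700 cm^3


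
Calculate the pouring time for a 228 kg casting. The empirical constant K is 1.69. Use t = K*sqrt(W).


Formula: t = K * sqrt(W)
sqrt(W) = sqrt(228) = 15.09967
t = 1.69 * 15.09967 = 25.5184 s

Answer: 25.5184 s


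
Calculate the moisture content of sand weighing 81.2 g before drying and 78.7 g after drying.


Formula: MC = (W_wet - W_dry) / W_wet * 100
Water mass = 81.2 - 78.7 = 2.5 g
MC = 2.5 / 81.2 * 100 = 3.0788%

3.0788%


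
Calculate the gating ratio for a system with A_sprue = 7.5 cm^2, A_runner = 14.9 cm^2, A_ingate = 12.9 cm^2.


Sprue:Runner:Ingate = 1 : 14.9/7.5 : 12.9/7.5 = 1:1.99:1.72

Answer: 1:1.99:1.72


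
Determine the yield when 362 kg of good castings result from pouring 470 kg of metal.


Formula: Casting Yield = (W_good / W_total) * 100
Yield = (362 kg / 470 kg) * 100 = 77.0213%


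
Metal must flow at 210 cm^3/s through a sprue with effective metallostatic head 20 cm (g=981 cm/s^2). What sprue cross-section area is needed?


Formula: v = sqrt(2*g*h), A = Q/v
Velocity: v = sqrt(2 * 981 * 20) = sqrt(39240) = 198.0909 cm/s
Sprue area: A = Q / v = 210 / 198.0909 = 1.0601 cm^2


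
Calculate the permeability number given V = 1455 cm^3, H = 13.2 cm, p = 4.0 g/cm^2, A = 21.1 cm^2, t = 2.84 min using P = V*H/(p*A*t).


Formula: Permeability Number P = (V * H) / (p * A * t)
Numerator: V * H = 1455 * 13.2 = 19206.0
Denominator: p * A * t = 4.0 * 21.1 * 2.84 = 239.696
P = 19206.0 / 239.696 = 80.1265

Final answer: 80.1265


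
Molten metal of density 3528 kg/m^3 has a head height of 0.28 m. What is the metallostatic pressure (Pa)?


Formula: P = rho * g * h
rho * g = 3528 * 9.81 = 34609.68 N/m^3
P = 34609.68 * 0.28 = 9690.7104 Pa

Answer: 9690.7104 Pa


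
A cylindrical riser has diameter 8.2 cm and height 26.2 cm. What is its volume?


Formula: V = pi * (D/2)^2 * H  (cylinder volume)
Radius = D/2 = 8.2/2 = 4.1 cm
V = pi * 4.1^2 * 26.2 = 1383.6265 cm^3

Answer: 1383.6265 cm^3


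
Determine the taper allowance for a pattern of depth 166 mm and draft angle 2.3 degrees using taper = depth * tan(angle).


Formula: taper = depth * tan(draft_angle)
tan(2.3 deg) = 0.0401641
taper = 166 mm * 0.0401641 = 6.6672 mm

Final answer: 6.6672 mm


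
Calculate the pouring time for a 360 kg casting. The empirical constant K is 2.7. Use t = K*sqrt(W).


Formula: t = K * sqrt(W)
sqrt(W) = sqrt(360) = 18.97367
t = 2.7 * 18.97367 = 51.2289 s

51.2289 s


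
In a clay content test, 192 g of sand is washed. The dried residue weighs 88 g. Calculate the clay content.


Formula: Clay% = (W_total - W_washed) / W_total * 100
Clay mass = 192 - 88 = 104 g
Clay% = 104 / 192 * 100 = 54.1667%


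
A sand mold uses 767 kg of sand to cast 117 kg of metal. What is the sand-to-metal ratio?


Formula: Sand-to-Metal Ratio = W_sand / W_metal
Ratio = 767 kg / 117 kg = 6.5556

Answer: 6.5556


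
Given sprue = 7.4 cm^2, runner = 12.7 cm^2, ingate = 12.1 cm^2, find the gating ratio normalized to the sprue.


Sprue:Runner:Ingate = 1 : 12.7/7.4 : 12.1/7.4 = 1:1.72:1.64


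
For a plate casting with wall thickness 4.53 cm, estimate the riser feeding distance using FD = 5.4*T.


Formula: FD = 5.4 * T  (riser feeding-distance rule)
FD = 5.4 * 4.53 cm = 24.4620 cm

Answer: 24.4620 cm


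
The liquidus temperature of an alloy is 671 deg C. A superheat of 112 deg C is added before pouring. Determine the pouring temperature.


Formula: T_pour = T_melt + Superheat
T_pour = 671 + 112 = 783 deg C


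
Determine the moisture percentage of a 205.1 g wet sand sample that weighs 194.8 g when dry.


Formula: MC = (W_wet - W_dry) / W_wet * 100
Water mass = 205.1 - 194.8 = 10.3 g
MC = 10.3 / 205.1 * 100 = 5.0219%

Answer: 5.0219%


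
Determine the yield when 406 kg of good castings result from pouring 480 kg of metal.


Formula: Casting Yield = (W_good / W_total) * 100
Yield = (406 kg / 480 kg) * 100 = 84.5833%


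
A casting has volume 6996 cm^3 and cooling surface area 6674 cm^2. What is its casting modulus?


Formula: Casting Modulus M = V / A
M = 6996 cm^3 / 6674 cm^2 = 1.0482 cm

Answer: 1.0482 cm


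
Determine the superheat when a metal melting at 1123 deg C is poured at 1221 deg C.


Formula: Superheat = T_pour - T_melt
Superheat = 1221 - 1123 = 98 deg C

Answer: 98 deg C


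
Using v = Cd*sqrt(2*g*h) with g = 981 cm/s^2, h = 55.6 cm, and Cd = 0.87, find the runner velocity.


Formula: v = Cd * sqrt(2 * g * h)  (Torricelli with discharge coefficient)
2*g*h = 2 * 981 * 55.6 = 109087.2 cm^2/s^2
sqrt(109087.2) = 330.28351 cm/s
v = 0.87 * 330.28351 = 287.3467 cm/s

Final answer: 287.3467 cm/s


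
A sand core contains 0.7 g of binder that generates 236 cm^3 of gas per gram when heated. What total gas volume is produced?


Formula: V_gas = W_binder * gas_evolution_rate
V = 0.7 g * 236 cm^3/g = 165.2000 cm^3


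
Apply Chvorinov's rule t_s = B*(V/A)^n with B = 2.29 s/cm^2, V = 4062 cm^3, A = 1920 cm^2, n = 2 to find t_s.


Formula: t_s = B * (V/A)^n  (Chvorinov's rule, n=2)
Modulus M = V/A = 4062/1920 = 2.115625 cm
M^2 = 2.115625^2 = 4.475869 cm^2
t_s = 2.29 * 4.475869 = 10.2497 s

10.2497 s


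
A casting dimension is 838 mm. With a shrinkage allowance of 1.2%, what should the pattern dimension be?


Formula: L_pattern = L_casting * (1 + shrinkage_rate/100)
Shrinkage factor = 1 + 1.2/100 = 1.012
L_pattern = 838 mm * 1.012 = 848.0560 mm

Final answer: 848.0560 mm


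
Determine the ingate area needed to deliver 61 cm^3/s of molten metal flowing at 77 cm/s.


Formula: A_ingate = Q / v  (continuity equation)
A = 61 cm^3/s / 77 cm/s = 0.7922 cm^2

0.7922 cm^2


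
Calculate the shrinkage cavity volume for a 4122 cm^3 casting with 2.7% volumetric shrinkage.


Formula: V_shrink = V_casting * shrinkage_pct / 100
V_shrink = 4122 cm^3 * 2.7 / 100 = 111.2940 cm^3

111.2940 cm^3


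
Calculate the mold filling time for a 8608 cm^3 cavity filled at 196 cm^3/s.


Formula: t_fill = V_mold / Q_flow
t = 8608 cm^3 / 196 cm^3/s = 43.9184 s


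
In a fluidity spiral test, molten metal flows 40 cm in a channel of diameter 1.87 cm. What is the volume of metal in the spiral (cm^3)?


Formula: V = pi * (d/2)^2 * L  (cylinder volume)
Radius = 1.87/2 = 0.935 cm
V = pi * 0.935^2 * 40 = 109.8584 cm^3


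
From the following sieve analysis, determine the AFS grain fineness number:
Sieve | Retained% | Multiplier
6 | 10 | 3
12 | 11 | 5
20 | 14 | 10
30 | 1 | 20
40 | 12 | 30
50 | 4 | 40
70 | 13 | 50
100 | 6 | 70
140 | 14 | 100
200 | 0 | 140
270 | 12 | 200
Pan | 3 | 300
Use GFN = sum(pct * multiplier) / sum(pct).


Formula: GFN = sum(pct * multiplier) / sum(pct)
sum(pct * multiplier) = 6535
sum(pct) = 100
GFN = 6535 / 100 = 65.35

Final answer: 65.35


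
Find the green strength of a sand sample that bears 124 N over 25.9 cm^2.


Formula: Compressive Strength = Force / Area
Strength = 124 N / 25.9 cm^2 = 4.7876 N/cm^2


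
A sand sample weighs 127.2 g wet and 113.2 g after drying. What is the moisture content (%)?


Formula: MC = (W_wet - W_dry) / W_wet * 100
Water mass = 127.2 - 113.2 = 14.0 g
MC = 14.0 / 127.2 * 100 = 11.0063%


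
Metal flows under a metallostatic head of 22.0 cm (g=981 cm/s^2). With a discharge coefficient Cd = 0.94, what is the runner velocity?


Formula: v = Cd * sqrt(2 * g * h)  (Torricelli with discharge coefficient)
2*g*h = 2 * 981 * 22.0 = 43164.0 cm^2/s^2
sqrt(43164.0) = 207.75948 cm/s
v = 0.94 * 207.75948 = 195.2939 cm/s

Final answer: 195.2939 cm/s


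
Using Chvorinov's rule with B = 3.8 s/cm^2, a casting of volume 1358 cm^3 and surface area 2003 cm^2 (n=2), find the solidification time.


Formula: t_s = B * (V/A)^n  (Chvorinov's rule, n=2)
Modulus M = V/A = 1358/2003 = 0.677983 cm
M^2 = 0.677983^2 = 0.459661 cm^2
t_s = 3.8 * 0.459661 = 1.7467 s

Answer: 1.7467 s


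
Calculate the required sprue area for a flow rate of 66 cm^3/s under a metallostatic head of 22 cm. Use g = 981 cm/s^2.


Formula: v = sqrt(2*g*h), A = Q/v
Velocity: v = sqrt(2 * 981 * 22) = sqrt(43164) = 207.7595 cm/s
Sprue area: A = Q / v = 66 / 207.7595 = 0.3177 cm^2

Final answer: 0.3177 cm^2


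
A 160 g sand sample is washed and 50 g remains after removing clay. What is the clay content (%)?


Formula: Clay% = (W_total - W_washed) / W_total * 100
Clay mass = 160 - 50 = 110 g
Clay% = 110 / 160 * 100 = 68.7500%


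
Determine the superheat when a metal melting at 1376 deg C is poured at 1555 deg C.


Formula: Superheat = T_pour - T_melt
Superheat = 1555 - 1376 = 179 deg C


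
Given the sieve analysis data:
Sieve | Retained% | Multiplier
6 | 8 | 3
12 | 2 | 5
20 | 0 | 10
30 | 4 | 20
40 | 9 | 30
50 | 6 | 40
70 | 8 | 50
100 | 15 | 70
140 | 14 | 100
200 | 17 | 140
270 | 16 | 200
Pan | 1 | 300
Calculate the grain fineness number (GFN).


Formula: GFN = sum(pct * multiplier) / sum(pct)
sum(pct * multiplier) = 9354
sum(pct) = 100
GFN = 9354 / 100 = 93.54


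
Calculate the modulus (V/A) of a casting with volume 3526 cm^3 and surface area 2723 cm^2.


Formula: Casting Modulus M = V / A
M = 3526 cm^3 / 2723 cm^2 = 1.2949 cm

Final answer: 1.2949 cm


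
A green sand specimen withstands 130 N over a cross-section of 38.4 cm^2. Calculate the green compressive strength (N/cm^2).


Formula: Compressive Strength = Force / Area
Strength = 130 N / 38.4 cm^2 = 3.3854 N/cm^2

3.3854 N/cm^2


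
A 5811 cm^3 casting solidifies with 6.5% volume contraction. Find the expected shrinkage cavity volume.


Formula: V_shrink = V_casting * shrinkage_pct / 100
V_shrink = 5811 cm^3 * 6.5 / 100 = 377.7150 cm^3


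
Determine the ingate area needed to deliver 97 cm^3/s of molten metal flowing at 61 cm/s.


Formula: A_ingate = Q / v  (continuity equation)
A = 97 cm^3/s / 61 cm/s = 1.5902 cm^2

Final answer: 1.5902 cm^2


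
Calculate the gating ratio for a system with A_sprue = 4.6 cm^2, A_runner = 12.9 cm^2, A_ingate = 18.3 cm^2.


Sprue:Runner:Ingate = 1 : 12.9/4.6 : 18.3/4.6 = 1:2.80:3.98

Final answer: 1:2.80:3.98


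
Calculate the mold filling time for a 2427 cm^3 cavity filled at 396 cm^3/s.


Formula: t_fill = V_mold / Q_flow
t = 2427 cm^3 / 396 cm^3/s = 6.1288 s

Answer: 6.1288 s


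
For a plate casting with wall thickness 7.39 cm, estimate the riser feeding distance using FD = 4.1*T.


Formula: FD = 4.1 * T  (riser feeding-distance rule)
FD = 4.1 * 7.39 cm = 30.2990 cm

Answer: 30.2990 cm


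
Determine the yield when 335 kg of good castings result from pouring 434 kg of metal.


Formula: Casting Yield = (W_good / W_total) * 100
Yield = (335 kg / 434 kg) * 100 = 77.1889%

Answer: 77.1889%


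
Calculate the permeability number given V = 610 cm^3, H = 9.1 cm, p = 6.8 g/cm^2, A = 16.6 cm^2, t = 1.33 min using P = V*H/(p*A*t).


Formula: Permeability Number P = (V * H) / (p * A * t)
Numerator: V * H = 610 * 9.1 = 5551.0
Denominator: p * A * t = 6.8 * 16.6 * 1.33 = 150.1304
P = 5551.0 / 150.1304 = 36.9745

36.9745


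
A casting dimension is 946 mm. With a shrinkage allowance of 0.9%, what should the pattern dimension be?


Formula: L_pattern = L_casting * (1 + shrinkage_rate/100)
Shrinkage factor = 1 + 0.9/100 = 1.009
L_pattern = 946 mm * 1.009 = 954.5140 mm

Final answer: 954.5140 mm


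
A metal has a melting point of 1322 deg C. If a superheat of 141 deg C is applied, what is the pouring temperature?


Formula: T_pour = T_melt + Superheat
T_pour = 1322 + 141 = 1463 deg C

1463 deg C


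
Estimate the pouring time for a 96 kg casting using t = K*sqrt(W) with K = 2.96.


Formula: t = K * sqrt(W)
sqrt(W) = sqrt(96) = 9.79796
t = 2.96 * 9.79796 = 29.0020 s

Final answer: 29.0020 s


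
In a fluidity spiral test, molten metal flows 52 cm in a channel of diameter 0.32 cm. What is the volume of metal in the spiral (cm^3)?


Formula: V = pi * (d/2)^2 * L  (cylinder volume)
Radius = 0.32/2 = 0.16 cm
V = pi * 0.16^2 * 52 = 4.1821 cm^3

4.1821 cm^3


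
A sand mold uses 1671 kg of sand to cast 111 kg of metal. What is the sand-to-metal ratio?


Formula: Sand-to-Metal Ratio = W_sand / W_metal
Ratio = 1671 kg / 111 kg = 15.0541

15.0541


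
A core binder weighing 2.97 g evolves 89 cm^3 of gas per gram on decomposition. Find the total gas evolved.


Formula: V_gas = W_binder * gas_evolution_rate
V = 2.97 g * 89 cm^3/g = 264.3300 cm^3


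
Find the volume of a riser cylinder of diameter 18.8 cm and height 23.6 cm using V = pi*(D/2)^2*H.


Formula: V = pi * (D/2)^2 * H  (cylinder volume)
Radius = D/2 = 18.8/2 = 9.4 cm
V = pi * 9.4^2 * 23.6 = 6551.1506 cm^3

6551.1506 cm^3


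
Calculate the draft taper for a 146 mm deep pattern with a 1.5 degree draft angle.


Formula: taper = depth * tan(draft_angle)
tan(1.5 deg) = 0.0261859
taper = 146 mm * 0.0261859 = 3.8231 mm

3.8231 mm


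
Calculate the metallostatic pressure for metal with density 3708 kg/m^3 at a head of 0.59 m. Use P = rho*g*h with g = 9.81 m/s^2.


Formula: P = rho * g * h
rho * g = 3708 * 9.81 = 36375.48 N/m^3
P = 36375.48 * 0.59 = 21461.5332 Pa

Final answer: 21461.5332 Pa


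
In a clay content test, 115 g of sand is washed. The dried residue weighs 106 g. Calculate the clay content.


Formula: Clay% = (W_total - W_washed) / W_total * 100
Clay mass = 115 - 106 = 9 g
Clay% = 9 / 115 * 100 = 7.8261%


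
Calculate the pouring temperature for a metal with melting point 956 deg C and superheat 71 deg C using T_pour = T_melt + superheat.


Formula: T_pour = T_melt + Superheat
T_pour = 956 + 71 = 1027 deg C


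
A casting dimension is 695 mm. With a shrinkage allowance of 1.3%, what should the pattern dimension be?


Formula: L_pattern = L_casting * (1 + shrinkage_rate/100)
Shrinkage factor = 1 + 1.3/100 = 1.013
L_pattern = 695 mm * 1.013 = 704.0350 mm

704.0350 mm


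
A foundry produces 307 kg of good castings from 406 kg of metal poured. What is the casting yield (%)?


Formula: Casting Yield = (W_good / W_total) * 100
Yield = (307 kg / 406 kg) * 100 = 75.6158%

75.6158%


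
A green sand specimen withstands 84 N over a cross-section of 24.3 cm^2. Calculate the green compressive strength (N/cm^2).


Formula: Compressive Strength = Force / Area
Strength = 84 N / 24.3 cm^2 = 3.4568 N/cm^2

3.4568 N/cm^2


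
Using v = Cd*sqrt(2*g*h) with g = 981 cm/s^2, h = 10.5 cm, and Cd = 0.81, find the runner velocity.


Formula: v = Cd * sqrt(2 * g * h)  (Torricelli with discharge coefficient)
2*g*h = 2 * 981 * 10.5 = 20601.0 cm^2/s^2
sqrt(20601.0) = 143.53048 cm/s
v = 0.81 * 143.53048 = 116.2597 cm/s

116.2597 cm/s


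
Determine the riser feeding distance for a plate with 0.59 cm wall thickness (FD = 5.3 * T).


Formula: FD = 5.3 * T  (riser feeding-distance rule)
FD = 5.3 * 0.59 cm = 3.1270 cm

3.1270 cm


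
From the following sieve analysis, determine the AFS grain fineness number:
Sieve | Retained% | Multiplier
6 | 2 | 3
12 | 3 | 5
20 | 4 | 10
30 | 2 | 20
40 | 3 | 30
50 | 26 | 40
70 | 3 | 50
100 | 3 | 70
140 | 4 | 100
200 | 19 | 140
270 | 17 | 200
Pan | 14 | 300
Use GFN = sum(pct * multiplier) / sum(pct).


Formula: GFN = sum(pct * multiplier) / sum(pct)
sum(pct * multiplier) = 12251
sum(pct) = 100
GFN = 12251 / 100 = 122.51


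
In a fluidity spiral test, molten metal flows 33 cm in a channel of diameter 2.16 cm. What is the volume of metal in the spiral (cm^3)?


Formula: V = pi * (d/2)^2 * L  (cylinder volume)
Radius = 2.16/2 = 1.08 cm
V = pi * 1.08^2 * 33 = 120.9237 cm^3

120.9237 cm^3


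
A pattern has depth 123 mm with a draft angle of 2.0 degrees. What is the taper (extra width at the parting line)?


Formula: taper = depth * tan(draft_angle)
tan(2.0 deg) = 0.0349208
taper = 123 mm * 0.0349208 = 4.2953 mm


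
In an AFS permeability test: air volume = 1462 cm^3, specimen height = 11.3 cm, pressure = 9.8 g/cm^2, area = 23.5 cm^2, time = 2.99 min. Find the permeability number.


Formula: Permeability Number P = (V * H) / (p * A * t)
Numerator: V * H = 1462 * 11.3 = 16520.6
Denominator: p * A * t = 9.8 * 23.5 * 2.99 = 688.597
P = 16520.6 / 688.597 = 23.9917

Final answer: 23.9917


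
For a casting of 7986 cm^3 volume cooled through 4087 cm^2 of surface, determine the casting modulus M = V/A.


Formula: Casting Modulus M = V / A
M = 7986 cm^3 / 4087 cm^2 = 1.9540 cm


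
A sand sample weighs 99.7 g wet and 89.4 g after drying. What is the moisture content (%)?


Formula: MC = (W_wet - W_dry) / W_wet * 100
Water mass = 99.7 - 89.4 = 10.3 g
MC = 10.3 / 99.7 * 100 = 10.3310%

Answer: 10.3310%


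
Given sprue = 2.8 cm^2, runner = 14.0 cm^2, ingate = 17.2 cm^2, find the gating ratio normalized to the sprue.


Sprue:Runner:Ingate = 1 : 14.0/2.8 : 17.2/2.8 = 1:5.00:6.14

Final answer: 1:5.00:6.14


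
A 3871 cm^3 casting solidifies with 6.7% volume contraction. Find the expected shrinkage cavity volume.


Formula: V_shrink = V_casting * shrinkage_pct / 100
V_shrink = 3871 cm^3 * 6.7 / 100 = 259.3570 cm^3

Final answer: 259.3570 cm^3


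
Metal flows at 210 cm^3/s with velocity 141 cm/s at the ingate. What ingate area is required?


Formula: A_ingate = Q / v  (continuity equation)
A = 210 cm^3/s / 141 cm/s = 1.4894 cm^2

Answer: 1.4894 cm^2


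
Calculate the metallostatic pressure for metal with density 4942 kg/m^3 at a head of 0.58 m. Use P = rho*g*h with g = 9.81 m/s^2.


Formula: P = rho * g * h
rho * g = 4942 * 9.81 = 48481.02 N/m^3
P = 48481.02 * 0.58 = 28118.9916 Pa

Answer: 28118.9916 Pa


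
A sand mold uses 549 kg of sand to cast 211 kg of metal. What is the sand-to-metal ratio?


Formula: Sand-to-Metal Ratio = W_sand / W_metal
Ratio = 549 kg / 211 kg = 2.6019

Final answer: 2.6019


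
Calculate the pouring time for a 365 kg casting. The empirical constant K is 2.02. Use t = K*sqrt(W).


Formula: t = K * sqrt(W)
sqrt(W) = sqrt(365) = 19.10497
t = 2.02 * 19.10497 = 38.5920 s

Answer: 38.5920 s


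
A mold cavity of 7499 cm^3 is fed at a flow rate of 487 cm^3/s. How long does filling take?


Formula: t_fill = V_mold / Q_flow
t = 7499 cm^3 / 487 cm^3/s = 15.3984 s

15.3984 s


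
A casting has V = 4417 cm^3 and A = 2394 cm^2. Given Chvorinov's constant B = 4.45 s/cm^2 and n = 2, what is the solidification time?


Formula: t_s = B * (V/A)^n  (Chvorinov's rule, n=2)
Modulus M = V/A = 4417/2394 = 1.845029 cm
M^2 = 1.845029^2 = 3.404132 cm^2
t_s = 4.45 * 3.404132 = 15.1484 s

Answer: 15.1484 s


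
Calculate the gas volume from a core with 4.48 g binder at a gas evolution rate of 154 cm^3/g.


Formula: V_gas = W_binder * gas_evolution_rate
V = 4.48 g * 154 cm^3/g = 689.9200 cm^3

Answer: 689.9200 cm^3


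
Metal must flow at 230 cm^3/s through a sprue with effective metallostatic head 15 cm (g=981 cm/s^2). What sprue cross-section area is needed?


Formula: v = sqrt(2*g*h), A = Q/v
Velocity: v = sqrt(2 * 981 * 15) = sqrt(29430) = 171.5517 cm/s
Sprue area: A = Q / v = 230 / 171.5517 = 1.3407 cm^2

Answer: 1.3407 cm^2


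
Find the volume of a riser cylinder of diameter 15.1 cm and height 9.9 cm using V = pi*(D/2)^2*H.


Formula: V = pi * (D/2)^2 * H  (cylinder volume)
Radius = D/2 = 15.1/2 = 7.55 cm
V = pi * 7.55^2 * 9.9 = 1772.8785 cm^3

Answer: 1772.8785 cm^3


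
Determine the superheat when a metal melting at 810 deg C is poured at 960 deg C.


Formula: Superheat = T_pour - T_melt
Superheat = 960 - 810 = 150 deg C

Final answer: 150 deg C


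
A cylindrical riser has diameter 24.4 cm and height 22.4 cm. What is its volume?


Formula: V = pi * (D/2)^2 * H  (cylinder volume)
Radius = D/2 = 24.4/2 = 12.2 cm
V = pi * 12.2^2 * 22.4 = 10474.1202 cm^3

10474.1202 cm^3


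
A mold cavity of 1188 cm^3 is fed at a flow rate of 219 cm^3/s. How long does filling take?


Formula: t_fill = V_mold / Q_flow
t = 1188 cm^3 / 219 cm^3/s = 5.4247 s


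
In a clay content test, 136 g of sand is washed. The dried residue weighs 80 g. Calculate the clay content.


Formula: Clay% = (W_total - W_washed) / W_total * 100
Clay mass = 136 - 80 = 56 g
Clay% = 56 / 136 * 100 = 41.1765%

Answer: 41.1765%


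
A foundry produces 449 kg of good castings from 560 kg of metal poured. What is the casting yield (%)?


Formula: Casting Yield = (W_good / W_total) * 100
Yield = (449 kg / 560 kg) * 100 = 80.1786%

Answer: 80.1786%


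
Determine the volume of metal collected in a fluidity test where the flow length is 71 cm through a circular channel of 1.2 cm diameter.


Formula: V = pi * (d/2)^2 * L  (cylinder volume)
Radius = 1.2/2 = 0.6 cm
V = pi * 0.6^2 * 71 = 80.2991 cm^3

80.2991 cm^3


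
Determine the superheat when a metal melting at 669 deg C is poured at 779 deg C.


Formula: Superheat = T_pour - T_melt
Superheat = 779 - 669 = 110 deg C

110 deg C


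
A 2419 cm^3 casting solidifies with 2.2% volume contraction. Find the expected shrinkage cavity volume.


Formula: V_shrink = V_casting * shrinkage_pct / 100
V_shrink = 2419 cm^3 * 2.2 / 100 = 53.2180 cm^3

Answer: 53.2180 cm^3


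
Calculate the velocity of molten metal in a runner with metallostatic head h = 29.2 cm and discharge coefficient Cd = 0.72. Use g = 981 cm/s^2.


Formula: v = Cd * sqrt(2 * g * h)  (Torricelli with discharge coefficient)
2*g*h = 2 * 981 * 29.2 = 57290.4 cm^2/s^2
sqrt(57290.4) = 239.35413 cm/s
v = 0.72 * 239.35413 = 172.3350 cm/s

Final answer: 172.3350 cm/s


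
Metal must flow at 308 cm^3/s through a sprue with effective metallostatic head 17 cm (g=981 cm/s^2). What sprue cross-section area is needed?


Formula: v = sqrt(2*g*h), A = Q/v
Velocity: v = sqrt(2 * 981 * 17) = sqrt(33354) = 182.6308 cm/s
Sprue area: A = Q / v = 308 / 182.6308 = 1.6865 cm^2

1.6865 cm^2


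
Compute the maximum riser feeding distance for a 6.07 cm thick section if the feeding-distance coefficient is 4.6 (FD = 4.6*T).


Formula: FD = 4.6 * T  (riser feeding-distance rule)
FD = 4.6 * 6.07 cm = 27.9220 cm


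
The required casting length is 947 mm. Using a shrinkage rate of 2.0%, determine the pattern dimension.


Formula: L_pattern = L_casting * (1 + shrinkage_rate/100)
Shrinkage factor = 1 + 2.0/100 = 1.02
L_pattern = 947 mm * 1.02 = 965.9400 mm

Final answer: 965.9400 mm


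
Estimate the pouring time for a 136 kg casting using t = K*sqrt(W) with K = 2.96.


Formula: t = K * sqrt(W)
sqrt(W) = sqrt(136) = 11.66190
t = 2.96 * 11.66190 = 34.5192 s

34.5192 s


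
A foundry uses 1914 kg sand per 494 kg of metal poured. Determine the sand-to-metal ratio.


Formula: Sand-to-Metal Ratio = W_sand / W_metal
Ratio = 1914 kg / 494 kg = 3.8745

3.8745


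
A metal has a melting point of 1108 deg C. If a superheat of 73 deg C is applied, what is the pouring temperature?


Formula: T_pour = T_melt + Superheat
T_pour = 1108 + 73 = 1181 deg C


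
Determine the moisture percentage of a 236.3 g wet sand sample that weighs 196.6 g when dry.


Formula: MC = (W_wet - W_dry) / W_wet * 100
Water mass = 236.3 - 196.6 = 39.7 g
MC = 39.7 / 236.3 * 100 = 16.8007%


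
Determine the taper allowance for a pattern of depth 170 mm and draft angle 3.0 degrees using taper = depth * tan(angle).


Formula: taper = depth * tan(draft_angle)
tan(3.0 deg) = 0.0524078
taper = 170 mm * 0.0524078 = 8.9093 mm

Answer: 8.9093 mm


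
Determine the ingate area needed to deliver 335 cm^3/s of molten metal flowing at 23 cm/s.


Formula: A_ingate = Q / v  (continuity equation)
A = 335 cm^3/s / 23 cm/s = 14.5652 cm^2

Final answer: 14.5652 cm^2


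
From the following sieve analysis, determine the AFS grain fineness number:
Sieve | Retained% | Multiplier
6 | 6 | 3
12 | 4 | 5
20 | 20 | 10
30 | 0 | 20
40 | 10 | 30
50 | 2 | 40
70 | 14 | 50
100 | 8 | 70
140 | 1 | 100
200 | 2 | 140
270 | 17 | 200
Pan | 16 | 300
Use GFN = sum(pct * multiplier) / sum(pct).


Formula: GFN = sum(pct * multiplier) / sum(pct)
sum(pct * multiplier) = 10458
sum(pct) = 100
GFN = 10458 / 100 = 104.58


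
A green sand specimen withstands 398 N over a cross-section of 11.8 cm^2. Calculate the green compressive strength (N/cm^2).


Formula: Compressive Strength = Force / Area
Strength = 398 N / 11.8 cm^2 = 33.7288 N/cm^2


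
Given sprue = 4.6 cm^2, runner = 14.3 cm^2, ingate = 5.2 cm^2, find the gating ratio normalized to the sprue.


Sprue:Runner:Ingate = 1 : 14.3/4.6 : 5.2/4.6 = 1:3.11:1.13

1:3.11:1.13


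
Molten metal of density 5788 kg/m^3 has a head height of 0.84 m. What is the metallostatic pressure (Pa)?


Formula: P = rho * g * h
rho * g = 5788 * 9.81 = 56780.28 N/m^3
P = 56780.28 * 0.84 = 47695.4352 Pa

47695.4352 Pa


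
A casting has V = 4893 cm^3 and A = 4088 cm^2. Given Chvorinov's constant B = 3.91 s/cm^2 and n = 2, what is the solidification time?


Formula: t_s = B * (V/A)^n  (Chvorinov's rule, n=2)
Modulus M = V/A = 4893/4088 = 1.196918 cm
M^2 = 1.196918^2 = 1.432613 cm^2
t_s = 3.91 * 1.432613 = 5.6015 s

Final answer: 5.6015 s


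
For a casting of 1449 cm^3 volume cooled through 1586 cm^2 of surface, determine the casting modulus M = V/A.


Formula: Casting Modulus M = V / A
M = 1449 cm^3 / 1586 cm^2 = 0.9136 cm


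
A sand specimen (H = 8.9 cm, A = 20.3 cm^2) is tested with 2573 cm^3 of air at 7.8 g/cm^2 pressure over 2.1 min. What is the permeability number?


Formula: Permeability Number P = (V * H) / (p * A * t)
Numerator: V * H = 2573 * 8.9 = 22899.7
Denominator: p * A * t = 7.8 * 20.3 * 2.1 = 332.514
P = 22899.7 / 332.514 = 68.8684

Answer: 68.8684
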